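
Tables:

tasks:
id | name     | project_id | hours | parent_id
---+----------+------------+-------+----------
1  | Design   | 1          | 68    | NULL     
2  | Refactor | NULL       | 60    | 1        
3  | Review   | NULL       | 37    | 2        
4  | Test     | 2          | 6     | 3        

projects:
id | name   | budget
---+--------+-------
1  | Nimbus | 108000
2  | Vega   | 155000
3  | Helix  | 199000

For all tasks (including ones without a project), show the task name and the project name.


LEFT JOIN keeps every row from tasks (the left table); where project_id has no match in projects, the project columns become NULL. Walk through each task:
  - task 1 (Design): project_id=1 -> matches Nimbus
  - task 2 (Refactor): project_id=NULL, no match -> kept with NULL
  - task 3 (Review): project_id=NULL, no match -> kept with NULL
  - task 4 (Test): project_id=2 -> matches Vega
All 4 rows appear; 2 have NULL project.

SQL:
SELECT a.name, b.name AS project
FROM tasks a
LEFT JOIN projects b ON a.project_id = b.id

Result:
name     | project
---------+--------
Design   | Nimbus 
Refactor | NULL   
Review   | NULL   
Test     | Vega   


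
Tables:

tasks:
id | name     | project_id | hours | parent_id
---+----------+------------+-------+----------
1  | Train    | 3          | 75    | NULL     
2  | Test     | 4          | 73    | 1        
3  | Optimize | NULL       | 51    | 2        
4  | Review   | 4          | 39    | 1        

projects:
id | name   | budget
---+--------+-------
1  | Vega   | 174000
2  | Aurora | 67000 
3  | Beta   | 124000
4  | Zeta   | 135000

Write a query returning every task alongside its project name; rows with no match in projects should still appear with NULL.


LEFT JOIN keeps every row from tasks (the left table); where project_id has no match in projects, the project columns become NULL. Walk through each task:
  - task 1 (Train): project_id=3 -> matches Beta
  - task 2 (Test): project_id=4 -> matches Zeta
  - task 3 (Optimize): project_id=NULL, no match -> kept with NULL
  - task 4 (Review): project_id=4 -> matches Zeta
All 4 rows appear; 1 has NULL project.

SQL:
SELECT a.name, b.name AS project
FROM tasks a
LEFT JOIN projects b ON a.project_id = b.id

Result:
name     | project
---------+--------
Train    | Beta   
Test     | Zeta   
Optimize | NULL   
Review   | Zeta   


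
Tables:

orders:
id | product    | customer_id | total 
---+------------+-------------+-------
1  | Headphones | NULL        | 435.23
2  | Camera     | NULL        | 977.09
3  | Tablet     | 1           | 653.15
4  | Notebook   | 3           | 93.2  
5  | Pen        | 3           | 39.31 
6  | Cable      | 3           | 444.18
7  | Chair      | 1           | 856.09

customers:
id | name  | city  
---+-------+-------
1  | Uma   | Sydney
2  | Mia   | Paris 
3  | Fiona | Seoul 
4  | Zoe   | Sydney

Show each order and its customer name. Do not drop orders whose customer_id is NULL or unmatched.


LEFT JOIN keeps every row from orders (the left table); where customer_id has no match in customers, the customer columns become NULL. Walk through each order:
  - order 1 (Headphones): customer_id=NULL, no match -> kept with NULL
  - order 2 (Camera): customer_id=NULL, no match -> kept with NULL
  - order 3 (Tablet): customer_id=1 -> matches Uma
  - order 4 (Notebook): customer_id=3 -> matches Fiona
  - order 5 (Pen): customer_id=3 -> matches Fiona
  - order 6 (Cable): customer_id=3 -> matches Fiona
  - order 7 (Chair): customer_id=1 -> matches Uma
All 7 rows appear; 2 have NULL customer.

SQL:
SELECT a.product, b.name AS customer
FROM orders a
LEFT JOIN customers b ON a.customer_id = b.id

Result:
product    | customer
-----------+---------
Headphones | NULL    
Camera     | NULL    
Tablet     | Uma     
Notebook   | Fiona   
Pen        | Fiona   
Cable      | Fiona   
Chair      | Uma     


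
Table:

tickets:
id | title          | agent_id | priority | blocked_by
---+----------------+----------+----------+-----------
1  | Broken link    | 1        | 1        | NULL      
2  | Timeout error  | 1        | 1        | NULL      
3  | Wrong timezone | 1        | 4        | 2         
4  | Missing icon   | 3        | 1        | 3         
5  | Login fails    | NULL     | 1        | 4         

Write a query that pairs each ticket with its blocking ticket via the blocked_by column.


This is a self-join: tickets is joined to a second copy of itself, matching each row's blocked_by to another row's id. Use LEFT JOIN so rows with blocked_by=NULL are kept.
  - ticket 1 (Broken link): blocked_by=NULL -> NULL
  - ticket 2 (Timeout error): blocked_by=NULL -> NULL
  - ticket 3 (Wrong timezone): blocked_by=2 -> Timeout error
  - ticket 4 (Missing icon): blocked_by=3 -> Wrong timezone
  - ticket 5 (Login fails): blocked_by=4 -> Missing icon

SQL:
SELECT a.title AS item, b.title AS blocked_by
FROM tickets a
LEFT JOIN tickets b ON a.blocked_by = b.id

Result:
item           | blocked_by    
---------------+---------------
Broken link    | NULL          
Timeout error  | NULL          
Wrong timezone | Timeout error 
Missing icon   | Wrong timezone
Login fails    | Missing icon  


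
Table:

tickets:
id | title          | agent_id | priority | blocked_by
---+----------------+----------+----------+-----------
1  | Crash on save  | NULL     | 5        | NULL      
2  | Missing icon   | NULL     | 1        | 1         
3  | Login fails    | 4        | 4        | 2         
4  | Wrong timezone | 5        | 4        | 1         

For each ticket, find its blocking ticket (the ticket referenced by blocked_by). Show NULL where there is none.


This is a self-join: tickets is joined to a second copy of itself, matching each row's blocked_by to another row's id. Use LEFT JOIN so rows with blocked_by=NULL are kept.
  - ticket 1 (Crash on save): blocked_by=NULL -> NULL
  - ticket 2 (Missing icon): blocked_by=1 -> Crash on save
  - ticket 3 (Login fails): blocked_by=2 -> Missing icon
  - ticket 4 (Wrong timezone): blocked_by=1 -> Crash on save

SQL:
SELECT a.title AS item, b.title AS blocked_by
FROM tickets a
LEFT JOIN tickets b ON a.blocked_by = b.id

Result:
item           | blocked_by   
---------------+--------------
Crash on save  | NULL         
Missing icon   | Crash on save
Login fails    | Missing icon 
Wrong timezone | Crash on save


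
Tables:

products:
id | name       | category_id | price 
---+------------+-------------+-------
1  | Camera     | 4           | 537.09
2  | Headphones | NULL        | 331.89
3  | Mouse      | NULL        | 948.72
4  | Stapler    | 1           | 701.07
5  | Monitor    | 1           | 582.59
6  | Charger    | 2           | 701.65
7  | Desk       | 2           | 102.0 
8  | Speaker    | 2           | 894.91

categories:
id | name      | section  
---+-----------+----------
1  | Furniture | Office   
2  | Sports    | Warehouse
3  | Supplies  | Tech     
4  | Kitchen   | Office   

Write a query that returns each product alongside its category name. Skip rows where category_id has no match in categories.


INNER JOIN keeps only products rows whose category_id matches an id in categories. Walk through each product:
  - product 1 (Camera): category_id=4 -> matches Kitchen
  - product 2 (Headphones): category_id=NULL, no match -> dropped
  - product 3 (Mouse): category_id=NULL, no match -> dropped
  - product 4 (Stapler): category_id=1 -> matches Furniture
  - product 5 (Monitor): category_id=1 -> matches Furniture
  - product 6 (Charger): category_id=2 -> matches Sports
  - product 7 (Desk): category_id=2 -> matches Sports
  - product 8 (Speaker): category_id=2 -> matches Sports
So 2 of 8 rows are dropped.

SQL:
SELECT a.name, b.name AS category
FROM products a
INNER JOIN categories b ON a.category_id = b.id

Result:
name    | category 
--------+----------
Camera  | Kitchen  
Stapler | Furniture
Monitor | Furniture
Charger | Sports   
Desk    | Sports   
Speaker | Sports   


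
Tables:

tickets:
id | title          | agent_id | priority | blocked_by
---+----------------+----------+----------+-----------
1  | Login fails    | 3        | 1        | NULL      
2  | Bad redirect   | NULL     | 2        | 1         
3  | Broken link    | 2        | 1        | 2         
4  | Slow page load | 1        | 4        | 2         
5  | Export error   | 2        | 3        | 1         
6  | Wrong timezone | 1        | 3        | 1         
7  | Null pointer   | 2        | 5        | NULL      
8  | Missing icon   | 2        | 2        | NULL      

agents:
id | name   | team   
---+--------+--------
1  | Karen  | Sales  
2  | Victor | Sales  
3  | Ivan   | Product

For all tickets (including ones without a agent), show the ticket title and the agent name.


LEFT JOIN keeps every row from tickets (the left table); where agent_id has no match in agents, the agent columns become NULL. Walk through each ticket:
  - ticket 1 (Login fails): agent_id=3 -> matches Ivan
  - ticket 2 (Bad redirect): agent_id=NULL, no match -> kept with NULL
  - ticket 3 (Broken link): agent_id=2 -> matches Victor
  - ticket 4 (Slow page load): agent_id=1 -> matches Karen
  - ticket 5 (Export error): agent_id=2 -> matches Victor
  - ticket 6 (Wrong timezone): agent_id=1 -> matches Karen
  - ticket 7 (Null pointer): agent_id=2 -> matches Victor
  - ticket 8 (Missing icon): agent_id=2 -> matches Victor
All 8 rows appear; 1 has NULL agent.

SQL:
SELECT a.title, b.name AS agent
FROM tickets a
LEFT JOIN agents b ON a.agent_id = b.id

Result:
title          | agent 
---------------+-------
Login fails    | Ivan  
Bad redirect   | NULL  
Broken link    | Victor
Slow page load | Karen 
Export error   | Victor
Wrong timezone | Karen 
Null pointer   | Victor
Missing icon   | Victor


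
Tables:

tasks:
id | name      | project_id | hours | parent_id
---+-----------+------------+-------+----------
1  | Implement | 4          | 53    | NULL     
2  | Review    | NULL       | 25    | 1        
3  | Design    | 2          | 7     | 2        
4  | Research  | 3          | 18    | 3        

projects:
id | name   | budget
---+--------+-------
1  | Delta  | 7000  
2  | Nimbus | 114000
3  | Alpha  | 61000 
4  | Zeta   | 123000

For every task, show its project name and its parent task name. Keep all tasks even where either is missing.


Two LEFT JOINs from the same base table tasks: one to projects via project_id, one to tasks itself via parent_id. Both are LEFT so every task is preserved.
Match against projects:
  - task 1 (Implement): project_id=4 -> matches Zeta
  - task 2 (Review): project_id=NULL, no match -> kept with NULL
  - task 3 (Design): project_id=2 -> matches Nimbus
  - task 4 (Research): project_id=3 -> matches Alpha
Match against tasks (self):
  - task 1 (Implement): parent_id=NULL -> NULL
  - task 2 (Review): parent_id=1 -> Implement
  - task 3 (Design): parent_id=2 -> Review
  - task 4 (Research): parent_id=3 -> Design

SQL:
SELECT a.name, b.name AS project, c.name AS parent
FROM tasks a
LEFT JOIN projects b ON a.project_id = b.id
LEFT JOIN tasks c ON a.parent_id = c.id

Result:
name      | project | parent   
----------+---------+----------
Implement | Zeta    | NULL     
Review    | NULL    | Implement
Design    | Nimbus  | Review   
Research  | Alpha   | Design   


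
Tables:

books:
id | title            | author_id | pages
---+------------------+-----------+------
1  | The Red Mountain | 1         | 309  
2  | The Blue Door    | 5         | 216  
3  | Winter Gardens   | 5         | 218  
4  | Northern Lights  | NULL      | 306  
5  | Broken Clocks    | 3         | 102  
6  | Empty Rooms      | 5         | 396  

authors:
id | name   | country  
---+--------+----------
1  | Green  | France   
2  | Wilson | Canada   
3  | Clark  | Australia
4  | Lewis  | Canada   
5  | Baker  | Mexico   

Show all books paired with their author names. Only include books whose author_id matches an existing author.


INNER JOIN keeps only books rows whose author_id matches an id in authors. Walk through each book:
  - book 1 (The Red Mountain): author_id=1 -> matches Green
  - book 2 (The Blue Door): author_id=5 -> matches Baker
  - book 3 (Winter Gardens): author_id=5 -> matches Baker
  - book 4 (Northern Lights): author_id=NULL, no match -> dropped
  - book 5 (Broken Clocks): author_id=3 -> matches Clark
  - book 6 (Empty Rooms): author_id=5 -> matches Baker
So 1 of 6 rows is dropped.

SQL:
SELECT a.title, b.name AS author
FROM books a
INNER JOIN authors b ON a.author_id = b.id

Result:
title            | author
-----------------+-------
The Red Mountain | Green 
The Blue Door    | Baker 
Winter Gardens   | Baker 
Broken Clocks    | Clark 
Empty Rooms      | Baker 


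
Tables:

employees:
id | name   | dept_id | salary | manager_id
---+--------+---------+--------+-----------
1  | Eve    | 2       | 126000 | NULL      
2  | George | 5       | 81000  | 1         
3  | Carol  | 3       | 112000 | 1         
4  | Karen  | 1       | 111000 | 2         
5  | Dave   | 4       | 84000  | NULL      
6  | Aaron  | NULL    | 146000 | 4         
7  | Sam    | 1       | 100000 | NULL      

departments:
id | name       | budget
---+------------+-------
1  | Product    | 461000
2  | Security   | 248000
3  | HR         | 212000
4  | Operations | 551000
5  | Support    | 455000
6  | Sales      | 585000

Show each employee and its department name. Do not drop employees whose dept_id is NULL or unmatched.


LEFT JOIN keeps every row from employees (the left table); where dept_id has no match in departments, the department columns become NULL. Walk through each employee:
  - employee 1 (Eve): dept_id=2 -> matches Security
  - employee 2 (George): dept_id=5 -> matches Support
  - employee 3 (Carol): dept_id=3 -> matches HR
  - employee 4 (Karen): dept_id=1 -> matches Product
  - employee 5 (Dave): dept_id=4 -> matches Operations
  - employee 6 (Aaron): dept_id=NULL, no match -> kept with NULL
  - employee 7 (Sam): dept_id=1 -> matches Product
All 7 rows appear; 1 has NULL department.

SQL:
SELECT a.name, b.name AS department
FROM employees a
LEFT JOIN departments b ON a.dept_id = b.id

Result:
name   | department
-------+-----------
Eve    | Security  
George | Support   
Carol  | HR        
Karen  | Product   
Dave   | Operations
Aaron  | NULL      
Sam    | Product   


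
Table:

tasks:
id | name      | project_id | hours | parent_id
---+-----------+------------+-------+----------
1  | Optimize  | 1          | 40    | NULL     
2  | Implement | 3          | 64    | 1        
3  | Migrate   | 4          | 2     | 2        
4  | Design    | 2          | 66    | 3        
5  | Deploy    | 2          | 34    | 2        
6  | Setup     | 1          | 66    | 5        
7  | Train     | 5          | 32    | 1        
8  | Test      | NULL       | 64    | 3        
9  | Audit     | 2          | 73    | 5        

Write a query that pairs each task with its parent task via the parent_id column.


This is a self-join: tasks is joined to a second copy of itself, matching each row's parent_id to another row's id. Use LEFT JOIN so rows with parent_id=NULL are kept.
  - task 1 (Optimize): parent_id=NULL -> NULL
  - task 2 (Implement): parent_id=1 -> Optimize
  - task 3 (Migrate): parent_id=2 -> Implement
  - task 4 (Design): parent_id=3 -> Migrate
  - task 5 (Deploy): parent_id=2 -> Implement
  - task 6 (Setup): parent_id=5 -> Deploy
  - task 7 (Train): parent_id=1 -> Optimize
  - task 8 (Test): parent_id=3 -> Migrate
  - task 9 (Audit): parent_id=5 -> Deploy

SQL:
SELECT a.name AS item, b.name AS parent
FROM tasks a
LEFT JOIN tasks b ON a.parent_id = b.id

Result:
item      | parent   
----------+----------
Optimize  | NULL     
Implement | Optimize 
Migrate   | Implement
Design    | Migrate  
Deploy    | Implement
Setup     | Deploy   
Train     | Optimize 
Test      | Migrate  
Audit     | Deploy   


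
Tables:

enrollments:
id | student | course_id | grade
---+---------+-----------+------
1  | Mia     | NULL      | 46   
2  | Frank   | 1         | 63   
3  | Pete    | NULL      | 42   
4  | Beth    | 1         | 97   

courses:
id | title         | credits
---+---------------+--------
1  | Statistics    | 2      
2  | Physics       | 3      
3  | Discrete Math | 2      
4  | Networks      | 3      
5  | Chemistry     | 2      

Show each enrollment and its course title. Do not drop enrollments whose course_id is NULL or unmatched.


LEFT JOIN keeps every row from enrollments (the left table); where course_id has no match in courses, the course columns become NULL. Walk through each enrollment:
  - enrollment 1 (Mia): course_id=NULL, no match -> kept with NULL
  - enrollment 2 (Frank): course_id=1 -> matches Statistics
  - enrollment 3 (Pete): course_id=NULL, no match -> kept with NULL
  - enrollment 4 (Beth): course_id=1 -> matches Statistics
All 4 rows appear; 2 have NULL course.

SQL:
SELECT a.student, b.title AS course
FROM enrollments a
LEFT JOIN courses b ON a.course_id = b.id

Result:
student | course    
--------+-----------
Mia     | NULL      
Frank   | Statistics
Pete    | NULL      
Beth    | Statistics


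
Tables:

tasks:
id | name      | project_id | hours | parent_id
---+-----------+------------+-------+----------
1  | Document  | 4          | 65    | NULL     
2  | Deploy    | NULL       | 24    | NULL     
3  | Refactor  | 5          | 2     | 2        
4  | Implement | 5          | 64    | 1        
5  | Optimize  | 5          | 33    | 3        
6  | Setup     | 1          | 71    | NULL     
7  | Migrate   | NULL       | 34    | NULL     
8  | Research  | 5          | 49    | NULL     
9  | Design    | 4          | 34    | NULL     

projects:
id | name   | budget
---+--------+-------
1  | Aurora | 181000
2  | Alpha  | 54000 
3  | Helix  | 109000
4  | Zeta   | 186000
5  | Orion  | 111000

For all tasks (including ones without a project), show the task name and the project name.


LEFT JOIN keeps every row from tasks (the left table); where project_id has no match in projects, the project columns become NULL. Walk through each task:
  - task 1 (Document): project_id=4 -> matches Zeta
  - task 2 (Deploy): project_id=NULL, no match -> kept with NULL
  - task 3 (Refactor): project_id=5 -> matches Orion
  - task 4 (Implement): project_id=5 -> matches Orion
  - task 5 (Optimize): project_id=5 -> matches Orion
  - task 6 (Setup): project_id=1 -> matches Aurora
  - task 7 (Migrate): project_id=NULL, no match -> kept with NULL
  - task 8 (Research): project_id=5 -> matches Orion
  - task 9 (Design): project_id=4 -> matches Zeta
All 9 rows appear; 2 have NULL project.

SQL:
SELECT a.name, b.name AS project
FROM tasks a
LEFT JOIN projects b ON a.project_id = b.id

Result:
name      | project
----------+--------
Document  | Zeta   
Deploy    | NULL   
Refactor  | Orion  
Implement | Orion  
Optimize  | Orion  
Setup     | Aurora 
Migrate   | NULL   
Research  | Orion  
Design    | Zeta   


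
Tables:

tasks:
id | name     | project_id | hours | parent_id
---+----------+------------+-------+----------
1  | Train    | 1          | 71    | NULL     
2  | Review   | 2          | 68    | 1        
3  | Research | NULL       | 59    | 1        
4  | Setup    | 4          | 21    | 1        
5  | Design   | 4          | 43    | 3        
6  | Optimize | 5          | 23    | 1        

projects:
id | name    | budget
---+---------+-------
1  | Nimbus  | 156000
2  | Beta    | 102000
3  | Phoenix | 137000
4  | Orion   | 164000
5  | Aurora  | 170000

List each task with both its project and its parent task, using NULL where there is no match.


Two LEFT JOINs from the same base table tasks: one to projects via project_id, one to tasks itself via parent_id. Both are LEFT so every task is preserved.
Match against projects:
  - task 1 (Train): project_id=1 -> matches Nimbus
  - task 2 (Review): project_id=2 -> matches Beta
  - task 3 (Research): project_id=NULL, no match -> kept with NULL
  - task 4 (Setup): project_id=4 -> matches Orion
  - task 5 (Design): project_id=4 -> matches Orion
  - task 6 (Optimize): project_id=5 -> matches Aurora
Match against tasks (self):
  - task 1 (Train): parent_id=NULL -> NULL
  - task 2 (Review): parent_id=1 -> Train
  - task 3 (Research): parent_id=1 -> Train
  - task 4 (Setup): parent_id=1 -> Train
  - task 5 (Design): parent_id=3 -> Research
  - task 6 (Optimize): parent_id=1 -> Train

SQL:
SELECT a.name, b.name AS project, c.name AS parent
FROM tasks a
LEFT JOIN projects b ON a.project_id = b.id
LEFT JOIN tasks c ON a.parent_id = c.id

Result:
name     | project | parent  
---------+---------+---------
Train    | Nimbus  | NULL    
Review   | Beta    | Train   
Research | NULL    | Train   
Setup    | Orion   | Train   
Design   | Orion   | Research
Optimize | Aurora  | Train   


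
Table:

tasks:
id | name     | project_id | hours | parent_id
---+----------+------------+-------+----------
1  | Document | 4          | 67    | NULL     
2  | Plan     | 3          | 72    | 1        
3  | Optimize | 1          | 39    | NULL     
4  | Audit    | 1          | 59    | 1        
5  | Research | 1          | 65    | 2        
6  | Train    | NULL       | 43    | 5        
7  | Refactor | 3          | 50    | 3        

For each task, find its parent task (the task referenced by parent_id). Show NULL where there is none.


This is a self-join: tasks is joined to a second copy of itself, matching each row's parent_id to another row's id. Use LEFT JOIN so rows with parent_id=NULL are kept.
  - task 1 (Document): parent_id=NULL -> NULL
  - task 2 (Plan): parent_id=1 -> Document
  - task 3 (Optimize): parent_id=NULL -> NULL
  - task 4 (Audit): parent_id=1 -> Document
  - task 5 (Research): parent_id=2 -> Plan
  - task 6 (Train): parent_id=5 -> Research
  - task 7 (Refactor): parent_id=3 -> Optimize

SQL:
SELECT a.name AS item, b.name AS parent
FROM tasks a
LEFT JOIN tasks b ON a.parent_id = b.id

Result:
item     | parent  
---------+---------
Document | NULL    
Plan     | Document
Optimize | NULL    
Audit    | Document
Research | Plan    
Train    | Research
Refactor | Optimize


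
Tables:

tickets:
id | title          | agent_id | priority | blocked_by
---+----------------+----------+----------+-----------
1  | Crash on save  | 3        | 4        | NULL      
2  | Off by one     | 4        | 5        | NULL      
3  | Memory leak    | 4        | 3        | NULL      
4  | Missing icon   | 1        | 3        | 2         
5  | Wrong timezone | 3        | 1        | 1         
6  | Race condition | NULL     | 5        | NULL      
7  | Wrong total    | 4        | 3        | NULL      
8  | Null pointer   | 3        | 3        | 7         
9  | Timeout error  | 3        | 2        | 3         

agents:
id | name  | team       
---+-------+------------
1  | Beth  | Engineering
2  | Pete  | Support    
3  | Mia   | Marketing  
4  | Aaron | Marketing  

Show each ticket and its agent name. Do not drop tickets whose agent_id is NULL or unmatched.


LEFT JOIN keeps every row from tickets (the left table); where agent_id has no match in agents, the agent columns become NULL. Walk through each ticket:
  - ticket 1 (Crash on save): agent_id=3 -> matches Mia
  - ticket 2 (Off by one): agent_id=4 -> matches Aaron
  - ticket 3 (Memory leak): agent_id=4 -> matches Aaron
  - ticket 4 (Missing icon): agent_id=1 -> matches Beth
  - ticket 5 (Wrong timezone): agent_id=3 -> matches Mia
  - ticket 6 (Race condition): agent_id=NULL, no match -> kept with NULL
  - ticket 7 (Wrong total): agent_id=4 -> matches Aaron
  - ticket 8 (Null pointer): agent_id=3 -> matches Mia
  - ticket 9 (Timeout error): agent_id=3 -> matches Mia
All 9 rows appear; 1 has NULL agent.

SQL:
SELECT a.title, b.name AS agent
FROM tickets a
LEFT JOIN agents b ON a.agent_id = b.id

Result:
title          | agent
---------------+------
Crash on save  | Mia  
Off by one     | Aaron
Memory leak    | Aaron
Missing icon   | Beth 
Wrong timezone | Mia  
Race condition | NULL 
Wrong total    | Aaron
Null pointer   | Mia  
Timeout error  | Mia  


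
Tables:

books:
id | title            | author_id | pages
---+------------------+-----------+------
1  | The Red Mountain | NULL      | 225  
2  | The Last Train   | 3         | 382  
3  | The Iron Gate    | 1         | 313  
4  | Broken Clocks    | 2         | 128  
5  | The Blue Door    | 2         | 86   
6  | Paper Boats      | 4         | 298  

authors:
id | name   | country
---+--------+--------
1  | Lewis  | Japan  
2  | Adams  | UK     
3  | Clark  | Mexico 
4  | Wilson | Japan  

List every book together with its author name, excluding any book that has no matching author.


INNER JOIN keeps only books rows whose author_id matches an id in authors. Walk through each book:
  - book 1 (The Red Mountain): author_id=NULL, no match -> dropped
  - book 2 (The Last Train): author_id=3 -> matches Clark
  - book 3 (The Iron Gate): author_id=1 -> matches Lewis
  - book 4 (Broken Clocks): author_id=2 -> matches Adams
  - book 5 (The Blue Door): author_id=2 -> matches Adams
  - book 6 (Paper Boats): author_id=4 -> matches Wilson
So 1 of 6 rows is dropped.

SQL:
SELECT a.title, b.name AS author
FROM books a
INNER JOIN authors b ON a.author_id = b.id

Result:
title          | author
---------------+-------
The Last Train | Clark 
The Iron Gate  | Lewis 
Broken Clocks  | Adams 
The Blue Door  | Adams 
Paper Boats    | Wilson


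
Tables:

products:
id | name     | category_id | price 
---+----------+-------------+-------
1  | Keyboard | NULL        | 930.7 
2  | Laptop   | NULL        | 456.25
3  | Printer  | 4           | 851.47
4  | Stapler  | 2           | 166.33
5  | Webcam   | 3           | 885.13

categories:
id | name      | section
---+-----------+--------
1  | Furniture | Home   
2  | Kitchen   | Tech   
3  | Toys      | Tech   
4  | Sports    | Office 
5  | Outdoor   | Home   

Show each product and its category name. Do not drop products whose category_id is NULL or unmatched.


LEFT JOIN keeps every row from products (the left table); where category_id has no match in categories, the category columns become NULL. Walk through each product:
  - product 1 (Keyboard): category_id=NULL, no match -> kept with NULL
  - product 2 (Laptop): category_id=NULL, no match -> kept with NULL
  - product 3 (Printer): category_id=4 -> matches Sports
  - product 4 (Stapler): category_id=2 -> matches Kitchen
  - product 5 (Webcam): category_id=3 -> matches Toys
All 5 rows appear; 2 have NULL category.

SQL:
SELECT a.name, b.name AS category
FROM products a
LEFT JOIN categories b ON a.category_id = b.id

Result:
name     | category
---------+---------
Keyboard | NULL    
Laptop   | NULL    
Printer  | Sports  
Stapler  | Kitchen 
Webcam   | Toys    


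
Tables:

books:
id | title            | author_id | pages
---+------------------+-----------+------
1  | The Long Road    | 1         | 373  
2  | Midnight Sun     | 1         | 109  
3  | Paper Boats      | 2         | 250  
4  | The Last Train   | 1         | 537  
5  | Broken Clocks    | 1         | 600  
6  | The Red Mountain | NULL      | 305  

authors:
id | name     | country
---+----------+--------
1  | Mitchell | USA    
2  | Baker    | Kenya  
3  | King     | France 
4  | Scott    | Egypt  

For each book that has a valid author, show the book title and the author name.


INNER JOIN keeps only books rows whose author_id matches an id in authors. Walk through each book:
  - book 1 (The Long Road): author_id=1 -> matches Mitchell
  - book 2 (Midnight Sun): author_id=1 -> matches Mitchell
  - book 3 (Paper Boats): author_id=2 -> matches Baker
  - book 4 (The Last Train): author_id=1 -> matches Mitchell
  - book 5 (Broken Clocks): author_id=1 -> matches Mitchell
  - book 6 (The Red Mountain): author_id=NULL, no match -> dropped
So 1 of 6 rows is dropped.

SQL:
SELECT a.title, b.name AS author
FROM books a
INNER JOIN authors b ON a.author_id = b.id

Result:
title          | author  
---------------+---------
The Long Road  | Mitchell
Midnight Sun   | Mitchell
Paper Boats    | Baker   
The Last Train | Mitchell
Broken Clocks  | Mitchell


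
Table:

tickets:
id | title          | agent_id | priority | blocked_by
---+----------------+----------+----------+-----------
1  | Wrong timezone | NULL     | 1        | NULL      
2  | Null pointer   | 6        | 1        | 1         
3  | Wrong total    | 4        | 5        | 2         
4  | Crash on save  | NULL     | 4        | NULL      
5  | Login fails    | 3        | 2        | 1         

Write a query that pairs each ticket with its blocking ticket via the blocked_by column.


This is a self-join: tickets is joined to a second copy of itself, matching each row's blocked_by to another row's id. Use LEFT JOIN so rows with blocked_by=NULL are kept.
  - ticket 1 (Wrong timezone): blocked_by=NULL -> NULL
  - ticket 2 (Null pointer): blocked_by=1 -> Wrong timezone
  - ticket 3 (Wrong total): blocked_by=2 -> Null pointer
  - ticket 4 (Crash on save): blocked_by=NULL -> NULL
  - ticket 5 (Login fails): blocked_by=1 -> Wrong timezone

SQL:
SELECT a.title AS item, b.title AS blocked_by
FROM tickets a
LEFT JOIN tickets b ON a.blocked_by = b.id

Result:
item           | blocked_by    
---------------+---------------
Wrong timezone | NULL          
Null pointer   | Wrong timezone
Wrong total    | Null pointer  
Crash on save  | NULL          
Login fails    | Wrong timezone


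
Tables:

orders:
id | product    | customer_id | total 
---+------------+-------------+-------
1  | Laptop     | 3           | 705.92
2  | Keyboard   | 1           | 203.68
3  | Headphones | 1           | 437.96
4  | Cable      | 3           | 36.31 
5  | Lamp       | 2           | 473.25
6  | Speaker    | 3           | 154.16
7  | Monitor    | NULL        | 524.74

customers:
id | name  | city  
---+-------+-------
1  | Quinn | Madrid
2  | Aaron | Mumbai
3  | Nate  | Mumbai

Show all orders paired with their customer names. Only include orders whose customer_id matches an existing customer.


INNER JOIN keeps only orders rows whose customer_id matches an id in customers. Walk through each order:
  - order 1 (Laptop): customer_id=3 -> matches Nate
  - order 2 (Keyboard): customer_id=1 -> matches Quinn
  - order 3 (Headphones): customer_id=1 -> matches Quinn
  - order 4 (Cable): customer_id=3 -> matches Nate
  - order 5 (Lamp): customer_id=2 -> matches Aaron
  - order 6 (Speaker): customer_id=3 -> matches Nate
  - order 7 (Monitor): customer_id=NULL, no match -> dropped
So 1 of 7 rows is dropped.

SQL:
SELECT a.product, b.name AS customer
FROM orders a
INNER JOIN customers b ON a.customer_id = b.id

Result:
product    | customer
-----------+---------
Laptop     | Nate    
Keyboard   | Quinn   
Headphones | Quinn   
Cable      | Nate    
Lamp       | Aaron   
Speaker    | Nate    


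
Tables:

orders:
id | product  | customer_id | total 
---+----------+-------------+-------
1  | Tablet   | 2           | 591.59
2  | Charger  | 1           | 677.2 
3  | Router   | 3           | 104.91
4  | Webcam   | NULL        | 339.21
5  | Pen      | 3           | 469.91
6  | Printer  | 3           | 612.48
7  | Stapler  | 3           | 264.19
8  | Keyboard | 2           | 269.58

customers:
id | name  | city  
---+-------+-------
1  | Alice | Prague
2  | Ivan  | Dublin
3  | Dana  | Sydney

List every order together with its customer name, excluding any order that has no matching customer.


INNER JOIN keeps only orders rows whose customer_id matches an id in customers. Walk through each order:
  - order 1 (Tablet): customer_id=2 -> matches Ivan
  - order 2 (Charger): customer_id=1 -> matches Alice
  - order 3 (Router): customer_id=3 -> matches Dana
  - order 4 (Webcam): customer_id=NULL, no match -> dropped
  - order 5 (Pen): customer_id=3 -> matches Dana
  - order 6 (Printer): customer_id=3 -> matches Dana
  - order 7 (Stapler): customer_id=3 -> matches Dana
  - order 8 (Keyboard): customer_id=2 -> matches Ivan
So 1 of 8 rows is dropped.

SQL:
SELECT a.product, b.name AS customer
FROM orders a
INNER JOIN customers b ON a.customer_id = b.id

Result:
product  | customer
---------+---------
Tablet   | Ivan    
Charger  | Alice   
Router   | Dana    
Pen      | Dana    
Printer  | Dana    
Stapler  | Dana    
Keyboard | Ivan    


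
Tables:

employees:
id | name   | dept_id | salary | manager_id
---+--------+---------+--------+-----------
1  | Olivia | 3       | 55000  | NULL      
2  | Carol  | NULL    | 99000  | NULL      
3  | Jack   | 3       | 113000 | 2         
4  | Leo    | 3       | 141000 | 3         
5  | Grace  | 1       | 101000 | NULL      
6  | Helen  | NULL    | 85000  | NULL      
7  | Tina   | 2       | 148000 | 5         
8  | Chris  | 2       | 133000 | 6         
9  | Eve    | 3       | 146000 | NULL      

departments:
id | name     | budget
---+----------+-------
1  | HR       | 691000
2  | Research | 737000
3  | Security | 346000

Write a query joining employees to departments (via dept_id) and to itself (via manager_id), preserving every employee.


Two LEFT JOINs from the same base table employees: one to departments via dept_id, one to employees itself via manager_id. Both are LEFT so every employee is preserved.
Match against departments:
  - employee 1 (Olivia): dept_id=3 -> matches Security
  - employee 2 (Carol): dept_id=NULL, no match -> kept with NULL
  - employee 3 (Jack): dept_id=3 -> matches Security
  - employee 4 (Leo): dept_id=3 -> matches Security
  - employee 5 (Grace): dept_id=1 -> matches HR
  - employee 6 (Helen): dept_id=NULL, no match -> kept with NULL
  - employee 7 (Tina): dept_id=2 -> matches Research
  - employee 8 (Chris): dept_id=2 -> matches Research
  - employee 9 (Eve): dept_id=3 -> matches Security
Match against employees (self):
  - employee 1 (Olivia): manager_id=NULL -> NULL
  - employee 2 (Carol): manager_id=NULL -> NULL
  - employee 3 (Jack): manager_id=2 -> Carol
  - employee 4 (Leo): manager_id=3 -> Jack
  - employee 5 (Grace): manager_id=NULL -> NULL
  - employee 6 (Helen): manager_id=NULL -> NULL
  - employee 7 (Tina): manager_id=5 -> Grace
  - employee 8 (Chris): manager_id=6 -> Helen
  - employee 9 (Eve): manager_id=NULL -> NULL

SQL:
SELECT a.name, b.name AS department, c.name AS manager
FROM employees a
LEFT JOIN departments b ON a.dept_id = b.id
LEFT JOIN employees c ON a.manager_id = c.id

Result:
name   | department | manager
-------+------------+--------
Olivia | Security   | NULL   
Carol  | NULL       | NULL   
Jack   | Security   | Carol  
Leo    | Security   | Jack   
Grace  | HR         | NULL   
Helen  | NULL       | NULL   
Tina   | Research   | Grace  
Chris  | Research   | Helen  
Eve    | Security   | NULL   


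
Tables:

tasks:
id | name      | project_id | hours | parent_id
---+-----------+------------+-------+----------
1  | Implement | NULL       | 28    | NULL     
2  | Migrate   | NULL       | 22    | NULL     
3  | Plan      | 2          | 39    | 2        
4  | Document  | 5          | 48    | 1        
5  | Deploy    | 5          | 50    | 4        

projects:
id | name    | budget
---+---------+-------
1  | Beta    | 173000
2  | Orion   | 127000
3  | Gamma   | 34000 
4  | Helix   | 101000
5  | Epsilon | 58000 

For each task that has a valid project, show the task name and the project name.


INNER JOIN keeps only tasks rows whose project_id matches an id in projects. Walk through each task:
  - task 1 (Implement): project_id=NULL, no match -> dropped
  - task 2 (Migrate): project_id=NULL, no match -> dropped
  - task 3 (Plan): project_id=2 -> matches Orion
  - task 4 (Document): project_id=5 -> matches Epsilon
  - task 5 (Deploy): project_id=5 -> matches Epsilon
So 2 of 5 rows are dropped.

SQL:
SELECT a.name, b.name AS project
FROM tasks a
INNER JOIN projects b ON a.project_id = b.id

Result:
name     | project
---------+--------
Plan     | Orion  
Document | Epsilon
Deploy   | Epsilon


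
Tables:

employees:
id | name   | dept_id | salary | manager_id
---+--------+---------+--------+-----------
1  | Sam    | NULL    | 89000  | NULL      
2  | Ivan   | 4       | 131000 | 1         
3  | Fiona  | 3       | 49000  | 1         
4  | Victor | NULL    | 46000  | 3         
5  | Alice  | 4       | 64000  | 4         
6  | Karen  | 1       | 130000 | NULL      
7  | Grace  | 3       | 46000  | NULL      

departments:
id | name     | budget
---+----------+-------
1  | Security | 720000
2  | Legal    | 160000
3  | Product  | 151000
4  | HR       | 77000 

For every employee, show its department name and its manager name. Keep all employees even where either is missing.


Two LEFT JOINs from the same base table employees: one to departments via dept_id, one to employees itself via manager_id. Both are LEFT so every employee is preserved.
Match against departments:
  - employee 1 (Sam): dept_id=NULL, no match -> kept with NULL
  - employee 2 (Ivan): dept_id=4 -> matches HR
  - employee 3 (Fiona): dept_id=3 -> matches Product
  - employee 4 (Victor): dept_id=NULL, no match -> kept with NULL
  - employee 5 (Alice): dept_id=4 -> matches HR
  - employee 6 (Karen): dept_id=1 -> matches Security
  - employee 7 (Grace): dept_id=3 -> matches Product
Match against employees (self):
  - employee 1 (Sam): manager_id=NULL -> NULL
  - employee 2 (Ivan): manager_id=1 -> Sam
  - employee 3 (Fiona): manager_id=1 -> Sam
  - employee 4 (Victor): manager_id=3 -> Fiona
  - employee 5 (Alice): manager_id=4 -> Victor
  - employee 6 (Karen): manager_id=NULL -> NULL
  - employee 7 (Grace): manager_id=NULL -> NULL

SQL:
SELECT a.name, b.name AS department, c.name AS manager
FROM employees a
LEFT JOIN departments b ON a.dept_id = b.id
LEFT JOIN employees c ON a.manager_id = c.id

Result:
name   | department | manager
-------+------------+--------
Sam    | NULL       | NULL   
Ivan   | HR         | Sam    
Fiona  | Product    | Sam    
Victor | NULL       | Fiona  
Alice  | HR         | Victor 
Karen  | Security   | NULL   
Grace  | Product    | NULL   


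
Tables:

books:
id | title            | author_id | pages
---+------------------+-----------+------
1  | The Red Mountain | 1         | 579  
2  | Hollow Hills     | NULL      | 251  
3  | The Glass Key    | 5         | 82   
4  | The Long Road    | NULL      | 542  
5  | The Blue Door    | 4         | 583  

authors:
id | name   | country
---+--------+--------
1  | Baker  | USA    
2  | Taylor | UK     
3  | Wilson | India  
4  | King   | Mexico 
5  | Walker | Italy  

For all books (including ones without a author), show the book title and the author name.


LEFT JOIN keeps every row from books (the left table); where author_id has no match in authors, the author columns become NULL. Walk through each book:
  - book 1 (The Red Mountain): author_id=1 -> matches Baker
  - book 2 (Hollow Hills): author_id=NULL, no match -> kept with NULL
  - book 3 (The Glass Key): author_id=5 -> matches Walker
  - book 4 (The Long Road): author_id=NULL, no match -> kept with NULL
  - book 5 (The Blue Door): author_id=4 -> matches King
All 5 rows appear; 2 have NULL author.

SQL:
SELECT a.title, b.name AS author
FROM books a
LEFT JOIN authors b ON a.author_id = b.id

Result:
title            | author
-----------------+-------
The Red Mountain | Baker 
Hollow Hills     | NULL  
The Glass Key    | Walker
The Long Road    | NULL  
The Blue Door    | King  


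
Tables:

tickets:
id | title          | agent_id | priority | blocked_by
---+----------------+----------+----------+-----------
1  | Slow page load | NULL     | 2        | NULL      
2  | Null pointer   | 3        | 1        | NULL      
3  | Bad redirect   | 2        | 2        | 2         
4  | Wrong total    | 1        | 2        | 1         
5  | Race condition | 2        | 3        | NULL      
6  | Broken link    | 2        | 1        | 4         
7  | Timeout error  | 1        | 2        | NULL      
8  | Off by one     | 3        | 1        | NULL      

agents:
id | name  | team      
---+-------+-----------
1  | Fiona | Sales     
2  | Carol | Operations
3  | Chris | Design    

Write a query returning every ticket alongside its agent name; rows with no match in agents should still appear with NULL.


LEFT JOIN keeps every row from tickets (the left table); where agent_id has no match in agents, the agent columns become NULL. Walk through each ticket:
  - ticket 1 (Slow page load): agent_id=NULL, no match -> kept with NULL
  - ticket 2 (Null pointer): agent_id=3 -> matches Chris
  - ticket 3 (Bad redirect): agent_id=2 -> matches Carol
  - ticket 4 (Wrong total): agent_id=1 -> matches Fiona
  - ticket 5 (Race condition): agent_id=2 -> matches Carol
  - ticket 6 (Broken link): agent_id=2 -> matches Carol
  - ticket 7 (Timeout error): agent_id=1 -> matches Fiona
  - ticket 8 (Off by one): agent_id=3 -> matches Chris
All 8 rows appear; 1 has NULL agent.

SQL:
SELECT a.title, b.name AS agent
FROM tickets a
LEFT JOIN agents b ON a.agent_id = b.id

Result:
title          | agent
---------------+------
Slow page load | NULL 
Null pointer   | Chris
Bad redirect   | Carol
Wrong total    | Fiona
Race condition | Carol
Broken link    | Carol
Timeout error  | Fiona
Off by one     | Chris
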